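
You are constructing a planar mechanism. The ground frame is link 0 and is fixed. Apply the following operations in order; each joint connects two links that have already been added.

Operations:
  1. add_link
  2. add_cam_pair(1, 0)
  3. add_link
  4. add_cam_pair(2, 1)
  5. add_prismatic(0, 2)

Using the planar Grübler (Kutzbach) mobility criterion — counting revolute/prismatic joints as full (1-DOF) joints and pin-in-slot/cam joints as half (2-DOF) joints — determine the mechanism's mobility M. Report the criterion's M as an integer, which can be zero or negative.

L=1 J1=0 J2=0
add link → L=2 J1=0 J2=0
C@1,0 dof=2 J2 → L=2 J1=0 J2=1
add link → L=3 J1=0 J2=1
C@2,1 dof=2 J2 → L=3 J1=0 J2=2
P@0,2 dof=1 J1 → L=3 J1=1 J2=2
M=3(L−1)−2J1−J2=3·2−2·1−2=2

M = 2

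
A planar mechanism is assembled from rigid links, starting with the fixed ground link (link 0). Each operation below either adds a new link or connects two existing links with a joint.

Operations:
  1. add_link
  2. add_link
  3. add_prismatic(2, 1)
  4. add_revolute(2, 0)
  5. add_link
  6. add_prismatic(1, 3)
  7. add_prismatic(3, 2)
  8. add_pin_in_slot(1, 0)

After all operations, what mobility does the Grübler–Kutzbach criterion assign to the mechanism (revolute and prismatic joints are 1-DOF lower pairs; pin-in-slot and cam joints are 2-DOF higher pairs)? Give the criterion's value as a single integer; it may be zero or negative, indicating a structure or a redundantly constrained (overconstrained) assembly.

link 0 = ground. State L|J1|J2 = 1|0|0
+link1  2|0|0
+link2  3|0|0
P(2,1) f=1→J1  3|1|0
R(2,0) f=1→J1  3|2|0
+link3  4|2|0
P(1,3) f=1→J1  4|3|0
P(3,2) f=1→J1  4|4|0
PS(1,0) f=2→J2  4|4|1
M = 3(4−1)−2·4−1 = 9−8−1 = 0

M = 0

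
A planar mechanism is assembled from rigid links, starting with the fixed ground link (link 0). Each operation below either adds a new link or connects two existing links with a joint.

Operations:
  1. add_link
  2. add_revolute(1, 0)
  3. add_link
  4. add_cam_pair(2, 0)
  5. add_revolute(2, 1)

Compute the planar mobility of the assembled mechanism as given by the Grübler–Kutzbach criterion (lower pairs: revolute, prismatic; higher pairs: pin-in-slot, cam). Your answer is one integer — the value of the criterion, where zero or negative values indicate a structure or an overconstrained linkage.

M = 1

ground; <1,0,0>
#1 <2,0,0>
R:1↔0 J1 <2,1,0>
#2 <3,1,0>
C:2↔0 J2 <3,1,1>
R:2↔1 J1 <3,2,1>
3×2 − 2×2 − 1×1 = 1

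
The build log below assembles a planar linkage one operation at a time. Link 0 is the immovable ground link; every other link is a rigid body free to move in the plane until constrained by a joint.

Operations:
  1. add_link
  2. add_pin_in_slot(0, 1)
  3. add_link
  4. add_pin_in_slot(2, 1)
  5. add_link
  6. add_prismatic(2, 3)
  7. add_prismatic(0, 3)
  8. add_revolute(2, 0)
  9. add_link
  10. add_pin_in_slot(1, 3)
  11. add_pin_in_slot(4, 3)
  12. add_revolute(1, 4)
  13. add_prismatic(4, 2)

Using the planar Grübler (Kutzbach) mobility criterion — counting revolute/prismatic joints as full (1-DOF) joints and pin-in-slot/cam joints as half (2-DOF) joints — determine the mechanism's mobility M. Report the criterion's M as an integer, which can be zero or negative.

M = -2

ground; <1,0,0>
#1 <2,0,0>
PS:0↔1 J2 <2,0,1>
#2 <3,0,1>
PS:2↔1 J2 <3,0,2>
#3 <4,0,2>
P:2↔3 J1 <4,1,2>
P:0↔3 J1 <4,2,2>
R:2↔0 J1 <4,3,2>
#4 <5,3,2>
PS:1↔3 J2 <5,3,3>
PS:4↔3 J2 <5,3,4>
R:1↔4 J1 <5,4,4>
P:4↔2 J1 <5,5,4>
3×4 − 2×5 − 1×4 = -2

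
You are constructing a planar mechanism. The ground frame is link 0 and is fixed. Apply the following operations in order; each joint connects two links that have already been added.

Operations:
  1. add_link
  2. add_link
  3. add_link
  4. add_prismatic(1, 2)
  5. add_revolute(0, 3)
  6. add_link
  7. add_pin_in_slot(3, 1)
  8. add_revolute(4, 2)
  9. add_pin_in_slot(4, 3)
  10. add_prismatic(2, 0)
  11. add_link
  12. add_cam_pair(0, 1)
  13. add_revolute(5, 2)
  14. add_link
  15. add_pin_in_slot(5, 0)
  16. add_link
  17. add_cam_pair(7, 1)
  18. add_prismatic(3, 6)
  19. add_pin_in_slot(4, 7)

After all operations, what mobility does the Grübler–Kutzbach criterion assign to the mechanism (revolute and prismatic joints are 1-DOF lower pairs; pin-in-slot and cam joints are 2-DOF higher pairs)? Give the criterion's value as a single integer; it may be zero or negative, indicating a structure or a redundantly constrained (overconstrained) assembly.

M = 3

L=1 J1=0 J2=0
add link → L=2 J1=0 J2=0
add link → L=3 J1=0 J2=0
add link → L=4 J1=0 J2=0
P@1,2 dof=1 J1 → L=4 J1=1 J2=0
R@0,3 dof=1 J1 → L=4 J1=2 J2=0
add link → L=5 J1=2 J2=0
PS@3,1 dof=2 J2 → L=5 J1=2 J2=1
R@4,2 dof=1 J1 → L=5 J1=3 J2=1
PS@4,3 dof=2 J2 → L=5 J1=3 J2=2
P@2,0 dof=1 J1 → L=5 J1=4 J2=2
add link → L=6 J1=4 J2=2
C@0,1 dof=2 J2 → L=6 J1=4 J2=3
R@5,2 dof=1 J1 → L=6 J1=5 J2=3
add link → L=7 J1=5 J2=3
PS@5,0 dof=2 J2 → L=7 J1=5 J2=4
add link → L=8 J1=5 J2=4
C@7,1 dof=2 J2 → L=8 J1=5 J2=5
P@3,6 dof=1 J1 → L=8 J1=6 J2=5
PS@4,7 dof=2 J2 → L=8 J1=6 J2=6
M=3(L−1)−2J1−J2=3·7−2·6−6=3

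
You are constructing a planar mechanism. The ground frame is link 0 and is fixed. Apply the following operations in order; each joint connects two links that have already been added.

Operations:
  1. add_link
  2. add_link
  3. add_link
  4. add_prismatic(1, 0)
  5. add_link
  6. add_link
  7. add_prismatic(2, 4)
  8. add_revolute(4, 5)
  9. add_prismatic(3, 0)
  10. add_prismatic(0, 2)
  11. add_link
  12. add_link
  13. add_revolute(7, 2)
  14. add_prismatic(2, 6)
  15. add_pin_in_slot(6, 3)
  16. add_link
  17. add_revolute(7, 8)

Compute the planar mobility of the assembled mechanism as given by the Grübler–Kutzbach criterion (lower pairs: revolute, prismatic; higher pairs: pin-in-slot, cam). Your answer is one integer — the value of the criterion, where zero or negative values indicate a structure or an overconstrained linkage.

[1;0;0] (link 0 is ground)
L+ [2;0;0]
L+ [3;0;0]
L+ [4;0;0]
P(1,0)∈J1 [4;1;0]
L+ [5;1;0]
L+ [6;1;0]
P(2,4)∈J1 [6;2;0]
R(4,5)∈J1 [6;3;0]
P(3,0)∈J1 [6;4;0]
P(0,2)∈J1 [6;5;0]
L+ [7;5;0]
L+ [8;5;0]
R(7,2)∈J1 [8;6;0]
P(2,6)∈J1 [8;7;0]
PS(6,3)∈J2 [8;7;1]
L+ [9;7;1]
R(7,8)∈J1 [9;8;1]
mobility = 24 − 16 − 1 = 7

M = 7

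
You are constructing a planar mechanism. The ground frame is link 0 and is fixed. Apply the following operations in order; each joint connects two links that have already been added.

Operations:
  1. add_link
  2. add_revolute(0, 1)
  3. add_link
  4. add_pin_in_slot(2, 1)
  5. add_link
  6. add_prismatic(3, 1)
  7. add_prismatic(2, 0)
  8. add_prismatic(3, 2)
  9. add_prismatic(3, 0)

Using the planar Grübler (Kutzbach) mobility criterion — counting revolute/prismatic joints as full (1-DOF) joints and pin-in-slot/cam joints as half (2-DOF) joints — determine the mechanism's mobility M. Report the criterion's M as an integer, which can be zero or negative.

M = -2

L=1 J1=0 J2=0
add link → L=2 J1=0 J2=0
R@0,1 dof=1 J1 → L=2 J1=1 J2=0
add link → L=3 J1=1 J2=0
PS@2,1 dof=2 J2 → L=3 J1=1 J2=1
add link → L=4 J1=1 J2=1
P@3,1 dof=1 J1 → L=4 J1=2 J2=1
P@2,0 dof=1 J1 → L=4 J1=3 J2=1
P@3,2 dof=1 J1 → L=4 J1=4 J2=1
P@3,0 dof=1 J1 → L=4 J1=5 J2=1
M=3(L−1)−2J1−J2=3·3−2·5−1=-2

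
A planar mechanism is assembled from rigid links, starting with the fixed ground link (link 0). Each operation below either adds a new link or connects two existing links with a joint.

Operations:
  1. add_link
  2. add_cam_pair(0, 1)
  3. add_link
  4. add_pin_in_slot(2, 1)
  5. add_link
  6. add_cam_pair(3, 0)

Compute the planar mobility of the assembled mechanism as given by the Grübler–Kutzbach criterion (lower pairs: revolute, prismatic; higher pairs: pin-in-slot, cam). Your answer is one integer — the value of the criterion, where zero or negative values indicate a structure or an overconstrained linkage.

M = 6

link 0 = ground. State L|J1|J2 = 1|0|0
+link1  2|0|0
C(0,1) f=2→J2  2|0|1
+link2  3|0|1
PS(2,1) f=2→J2  3|0|2
+link3  4|0|2
C(3,0) f=2→J2  4|0|3
M = 3(4−1)−2·0−3 = 9−0−3 = 6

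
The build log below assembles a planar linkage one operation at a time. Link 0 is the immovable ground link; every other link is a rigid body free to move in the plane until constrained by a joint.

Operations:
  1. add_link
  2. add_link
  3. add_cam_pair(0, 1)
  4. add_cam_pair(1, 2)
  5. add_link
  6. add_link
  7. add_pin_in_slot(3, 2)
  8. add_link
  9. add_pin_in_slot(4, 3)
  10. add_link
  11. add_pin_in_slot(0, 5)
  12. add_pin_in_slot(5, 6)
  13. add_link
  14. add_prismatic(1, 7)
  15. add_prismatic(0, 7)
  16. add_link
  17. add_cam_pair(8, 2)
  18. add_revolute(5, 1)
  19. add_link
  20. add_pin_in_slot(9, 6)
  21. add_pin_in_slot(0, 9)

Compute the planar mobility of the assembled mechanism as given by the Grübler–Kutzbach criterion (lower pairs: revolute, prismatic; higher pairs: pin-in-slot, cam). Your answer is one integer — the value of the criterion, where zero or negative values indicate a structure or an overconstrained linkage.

M = 12

(L,J1,J2)=(1,0,0); link0 fixed
link1: (2,0,0)
link2: (3,0,0)
C 0-1 [J2]: (3,0,1)
C 1-2 [J2]: (3,0,2)
link3: (4,0,2)
link4: (5,0,2)
PS 3-2 [J2]: (5,0,3)
link5: (6,0,3)
PS 4-3 [J2]: (6,0,4)
link6: (7,0,4)
PS 0-5 [J2]: (7,0,5)
PS 5-6 [J2]: (7,0,6)
link7: (8,0,6)
P 1-7 [J1]: (8,1,6)
P 0-7 [J1]: (8,2,6)
link8: (9,2,6)
C 8-2 [J2]: (9,2,7)
R 5-1 [J1]: (9,3,7)
link9: (10,3,7)
PS 9-6 [J2]: (10,3,8)
PS 0-9 [J2]: (10,3,9)
Grübler: 3·9 − 2·3 − 9 = 12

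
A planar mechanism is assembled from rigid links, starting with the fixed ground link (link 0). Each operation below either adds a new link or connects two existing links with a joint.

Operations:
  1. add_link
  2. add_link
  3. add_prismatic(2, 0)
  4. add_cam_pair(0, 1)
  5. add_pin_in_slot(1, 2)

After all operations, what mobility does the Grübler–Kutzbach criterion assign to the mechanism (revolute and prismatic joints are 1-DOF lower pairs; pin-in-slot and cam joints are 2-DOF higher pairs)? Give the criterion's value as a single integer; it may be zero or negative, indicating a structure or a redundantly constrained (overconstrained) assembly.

M = 2

ground; <1,0,0>
#1 <2,0,0>
#2 <3,0,0>
P:2↔0 J1 <3,1,0>
C:0↔1 J2 <3,1,1>
PS:1↔2 J2 <3,1,2>
3×2 − 2×1 − 1×2 = 2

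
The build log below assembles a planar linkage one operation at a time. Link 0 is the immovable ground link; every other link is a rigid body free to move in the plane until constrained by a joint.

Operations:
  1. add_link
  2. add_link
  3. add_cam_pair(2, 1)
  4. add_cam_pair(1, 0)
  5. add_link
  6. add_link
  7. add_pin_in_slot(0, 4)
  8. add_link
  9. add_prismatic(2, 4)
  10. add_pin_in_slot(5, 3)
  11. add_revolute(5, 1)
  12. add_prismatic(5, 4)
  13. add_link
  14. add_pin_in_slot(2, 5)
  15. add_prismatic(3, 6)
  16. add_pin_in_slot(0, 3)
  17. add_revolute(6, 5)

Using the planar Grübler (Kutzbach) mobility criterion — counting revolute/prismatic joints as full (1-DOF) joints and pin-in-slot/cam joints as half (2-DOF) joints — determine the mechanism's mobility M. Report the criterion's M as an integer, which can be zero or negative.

[1;0;0] (link 0 is ground)
L+ [2;0;0]
L+ [3;0;0]
C(2,1)∈J2 [3;0;1]
C(1,0)∈J2 [3;0;2]
L+ [4;0;2]
L+ [5;0;2]
PS(0,4)∈J2 [5;0;3]
L+ [6;0;3]
P(2,4)∈J1 [6;1;3]
PS(5,3)∈J2 [6;1;4]
R(5,1)∈J1 [6;2;4]
P(5,4)∈J1 [6;3;4]
L+ [7;3;4]
PS(2,5)∈J2 [7;3;5]
P(3,6)∈J1 [7;4;5]
PS(0,3)∈J2 [7;4;6]
R(6,5)∈J1 [7;5;6]
mobility = 18 − 10 − 6 = 2

M = 2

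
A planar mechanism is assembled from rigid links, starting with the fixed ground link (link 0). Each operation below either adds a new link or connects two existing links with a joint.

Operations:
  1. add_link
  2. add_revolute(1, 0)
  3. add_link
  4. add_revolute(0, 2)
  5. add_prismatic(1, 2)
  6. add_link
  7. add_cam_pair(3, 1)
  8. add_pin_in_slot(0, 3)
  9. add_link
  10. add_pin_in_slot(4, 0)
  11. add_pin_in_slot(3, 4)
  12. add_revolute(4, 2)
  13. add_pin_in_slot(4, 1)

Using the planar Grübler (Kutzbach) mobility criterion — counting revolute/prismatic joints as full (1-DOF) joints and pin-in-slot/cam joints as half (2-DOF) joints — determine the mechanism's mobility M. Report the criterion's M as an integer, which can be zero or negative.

M = -1

link 0 = ground. State L|J1|J2 = 1|0|0
+link1  2|0|0
R(1,0) f=1→J1  2|1|0
+link2  3|1|0
R(0,2) f=1→J1  3|2|0
P(1,2) f=1→J1  3|3|0
+link3  4|3|0
C(3,1) f=2→J2  4|3|1
PS(0,3) f=2→J2  4|3|2
+link4  5|3|2
PS(4,0) f=2→J2  5|3|3
PS(3,4) f=2→J2  5|3|4
R(4,2) f=1→J1  5|4|4
PS(4,1) f=2→J2  5|4|5
M = 3(5−1)−2·4−5 = 12−8−5 = -1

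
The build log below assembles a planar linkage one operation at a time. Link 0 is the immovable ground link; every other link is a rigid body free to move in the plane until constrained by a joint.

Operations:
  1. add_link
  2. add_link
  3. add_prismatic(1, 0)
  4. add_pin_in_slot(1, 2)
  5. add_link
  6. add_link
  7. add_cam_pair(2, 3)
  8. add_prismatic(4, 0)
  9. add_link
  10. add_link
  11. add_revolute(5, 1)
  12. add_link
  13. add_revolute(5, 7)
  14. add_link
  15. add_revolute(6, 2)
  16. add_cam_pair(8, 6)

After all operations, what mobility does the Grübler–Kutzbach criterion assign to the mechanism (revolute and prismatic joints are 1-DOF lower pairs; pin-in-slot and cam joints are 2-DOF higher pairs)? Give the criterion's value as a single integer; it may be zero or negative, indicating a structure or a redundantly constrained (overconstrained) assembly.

(L,J1,J2)=(1,0,0); link0 fixed
link1: (2,0,0)
link2: (3,0,0)
P 1-0 [J1]: (3,1,0)
PS 1-2 [J2]: (3,1,1)
link3: (4,1,1)
link4: (5,1,1)
C 2-3 [J2]: (5,1,2)
P 4-0 [J1]: (5,2,2)
link5: (6,2,2)
link6: (7,2,2)
R 5-1 [J1]: (7,3,2)
link7: (8,3,2)
R 5-7 [J1]: (8,4,2)
link8: (9,4,2)
R 6-2 [J1]: (9,5,2)
C 8-6 [J2]: (9,5,3)
Grübler: 3·8 − 2·5 − 3 = 11

M = 11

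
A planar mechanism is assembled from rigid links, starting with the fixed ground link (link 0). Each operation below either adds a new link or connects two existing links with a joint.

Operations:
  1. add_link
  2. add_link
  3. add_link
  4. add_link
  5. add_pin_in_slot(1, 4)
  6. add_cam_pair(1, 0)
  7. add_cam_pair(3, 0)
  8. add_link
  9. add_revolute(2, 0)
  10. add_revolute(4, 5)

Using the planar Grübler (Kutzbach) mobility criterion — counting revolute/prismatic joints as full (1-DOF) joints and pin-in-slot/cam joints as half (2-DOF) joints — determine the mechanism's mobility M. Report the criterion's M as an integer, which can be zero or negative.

M = 8

(L,J1,J2)=(1,0,0); link0 fixed
link1: (2,0,0)
link2: (3,0,0)
link3: (4,0,0)
link4: (5,0,0)
PS 1-4 [J2]: (5,0,1)
C 1-0 [J2]: (5,0,2)
C 3-0 [J2]: (5,0,3)
link5: (6,0,3)
R 2-0 [J1]: (6,1,3)
R 4-5 [J1]: (6,2,3)
Grübler: 3·5 − 2·2 − 3 = 8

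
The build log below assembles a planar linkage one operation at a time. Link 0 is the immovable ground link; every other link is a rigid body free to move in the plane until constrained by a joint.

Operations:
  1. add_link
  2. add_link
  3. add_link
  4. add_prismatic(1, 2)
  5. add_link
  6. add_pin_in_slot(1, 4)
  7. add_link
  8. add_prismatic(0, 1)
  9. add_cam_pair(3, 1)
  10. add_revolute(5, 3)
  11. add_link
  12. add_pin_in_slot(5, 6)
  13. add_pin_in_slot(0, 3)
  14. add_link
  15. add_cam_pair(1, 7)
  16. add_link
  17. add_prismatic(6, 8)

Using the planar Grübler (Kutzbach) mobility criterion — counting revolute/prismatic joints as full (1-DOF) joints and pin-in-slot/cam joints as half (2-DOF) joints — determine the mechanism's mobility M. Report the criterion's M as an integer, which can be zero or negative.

M = 11

(L,J1,J2)=(1,0,0); link0 fixed
link1: (2,0,0)
link2: (3,0,0)
link3: (4,0,0)
P 1-2 [J1]: (4,1,0)
link4: (5,1,0)
PS 1-4 [J2]: (5,1,1)
link5: (6,1,1)
P 0-1 [J1]: (6,2,1)
C 3-1 [J2]: (6,2,2)
R 5-3 [J1]: (6,3,2)
link6: (7,3,2)
PS 5-6 [J2]: (7,3,3)
PS 0-3 [J2]: (7,3,4)
link7: (8,3,4)
C 1-7 [J2]: (8,3,5)
link8: (9,3,5)
P 6-8 [J1]: (9,4,5)
Grübler: 3·8 − 2·4 − 5 = 11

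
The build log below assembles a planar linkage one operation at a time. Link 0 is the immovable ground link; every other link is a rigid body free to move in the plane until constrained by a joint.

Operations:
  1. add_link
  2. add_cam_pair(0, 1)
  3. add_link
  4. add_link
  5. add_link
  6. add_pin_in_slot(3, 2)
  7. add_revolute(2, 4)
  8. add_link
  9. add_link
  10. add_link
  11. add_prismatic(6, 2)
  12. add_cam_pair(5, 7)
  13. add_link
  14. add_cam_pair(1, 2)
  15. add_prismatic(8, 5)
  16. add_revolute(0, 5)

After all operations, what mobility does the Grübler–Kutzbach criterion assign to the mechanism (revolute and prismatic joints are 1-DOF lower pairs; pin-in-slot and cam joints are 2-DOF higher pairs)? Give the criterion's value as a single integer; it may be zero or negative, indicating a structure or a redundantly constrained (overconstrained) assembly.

L=1 J1=0 J2=0
add link → L=2 J1=0 J2=0
C@0,1 dof=2 J2 → L=2 J1=0 J2=1
add link → L=3 J1=0 J2=1
add link → L=4 J1=0 J2=1
add link → L=5 J1=0 J2=1
PS@3,2 dof=2 J2 → L=5 J1=0 J2=2
R@2,4 dof=1 J1 → L=5 J1=1 J2=2
add link → L=6 J1=1 J2=2
add link → L=7 J1=1 J2=2
add link → L=8 J1=1 J2=2
P@6,2 dof=1 J1 → L=8 J1=2 J2=2
C@5,7 dof=2 J2 → L=8 J1=2 J2=3
add link → L=9 J1=2 J2=3
C@1,2 dof=2 J2 → L=9 J1=2 J2=4
P@8,5 dof=1 J1 → L=9 J1=3 J2=4
R@0,5 dof=1 J1 → L=9 J1=4 J2=4
M=3(L−1)−2J1−J2=3·8−2·4−4=12

M = 12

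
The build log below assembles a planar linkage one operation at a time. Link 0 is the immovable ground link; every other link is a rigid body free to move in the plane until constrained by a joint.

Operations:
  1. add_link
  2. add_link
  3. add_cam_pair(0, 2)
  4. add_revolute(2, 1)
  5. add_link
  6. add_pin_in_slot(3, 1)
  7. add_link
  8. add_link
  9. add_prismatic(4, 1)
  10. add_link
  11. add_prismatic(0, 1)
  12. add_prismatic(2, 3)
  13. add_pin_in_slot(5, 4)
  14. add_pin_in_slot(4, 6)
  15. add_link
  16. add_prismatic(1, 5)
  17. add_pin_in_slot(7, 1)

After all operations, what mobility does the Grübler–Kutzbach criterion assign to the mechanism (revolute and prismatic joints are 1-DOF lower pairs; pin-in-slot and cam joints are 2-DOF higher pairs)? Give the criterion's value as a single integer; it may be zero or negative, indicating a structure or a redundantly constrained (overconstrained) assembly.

(L,J1,J2)=(1,0,0); link0 fixed
link1: (2,0,0)
link2: (3,0,0)
C 0-2 [J2]: (3,0,1)
R 2-1 [J1]: (3,1,1)
link3: (4,1,1)
PS 3-1 [J2]: (4,1,2)
link4: (5,1,2)
link5: (6,1,2)
P 4-1 [J1]: (6,2,2)
link6: (7,2,2)
P 0-1 [J1]: (7,3,2)
P 2-3 [J1]: (7,4,2)
PS 5-4 [J2]: (7,4,3)
PS 4-6 [J2]: (7,4,4)
link7: (8,4,4)
P 1-5 [J1]: (8,5,4)
PS 7-1 [J2]: (8,5,5)
Grübler: 3·7 − 2·5 − 5 = 6

M = 6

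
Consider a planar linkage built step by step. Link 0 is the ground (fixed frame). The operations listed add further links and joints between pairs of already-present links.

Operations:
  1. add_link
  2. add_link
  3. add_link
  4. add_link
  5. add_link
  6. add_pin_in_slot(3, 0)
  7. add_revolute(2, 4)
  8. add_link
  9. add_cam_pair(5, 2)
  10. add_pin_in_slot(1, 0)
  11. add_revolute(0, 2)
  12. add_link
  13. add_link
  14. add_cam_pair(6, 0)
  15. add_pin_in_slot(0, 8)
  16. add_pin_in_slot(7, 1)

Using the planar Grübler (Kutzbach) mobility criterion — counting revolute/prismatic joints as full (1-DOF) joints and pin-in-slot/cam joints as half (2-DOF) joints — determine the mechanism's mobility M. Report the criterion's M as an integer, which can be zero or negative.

M = 14

ground; <1,0,0>
#1 <2,0,0>
#2 <3,0,0>
#3 <4,0,0>
#4 <5,0,0>
#5 <6,0,0>
PS:3↔0 J2 <6,0,1>
R:2↔4 J1 <6,1,1>
#6 <7,1,1>
C:5↔2 J2 <7,1,2>
PS:1↔0 J2 <7,1,3>
R:0↔2 J1 <7,2,3>
#7 <8,2,3>
#8 <9,2,3>
C:6↔0 J2 <9,2,4>
PS:0↔8 J2 <9,2,5>
PS:7↔1 J2 <9,2,6>
3×8 − 2×2 − 1×6 = 14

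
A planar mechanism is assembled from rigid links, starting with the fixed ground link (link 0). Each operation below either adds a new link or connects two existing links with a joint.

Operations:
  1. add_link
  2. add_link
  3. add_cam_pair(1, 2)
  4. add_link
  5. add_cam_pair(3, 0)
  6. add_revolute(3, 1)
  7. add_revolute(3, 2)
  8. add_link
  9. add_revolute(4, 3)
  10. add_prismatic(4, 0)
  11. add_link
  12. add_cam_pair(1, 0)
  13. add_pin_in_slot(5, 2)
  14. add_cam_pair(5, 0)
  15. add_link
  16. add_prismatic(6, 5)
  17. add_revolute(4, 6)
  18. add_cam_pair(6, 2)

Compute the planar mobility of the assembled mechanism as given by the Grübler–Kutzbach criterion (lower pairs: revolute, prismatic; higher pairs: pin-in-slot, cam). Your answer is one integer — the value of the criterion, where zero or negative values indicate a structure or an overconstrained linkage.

(L,J1,J2)=(1,0,0); link0 fixed
link1: (2,0,0)
link2: (3,0,0)
C 1-2 [J2]: (3,0,1)
link3: (4,0,1)
C 3-0 [J2]: (4,0,2)
R 3-1 [J1]: (4,1,2)
R 3-2 [J1]: (4,2,2)
link4: (5,2,2)
R 4-3 [J1]: (5,3,2)
P 4-0 [J1]: (5,4,2)
link5: (6,4,2)
C 1-0 [J2]: (6,4,3)
PS 5-2 [J2]: (6,4,4)
C 5-0 [J2]: (6,4,5)
link6: (7,4,5)
P 6-5 [J1]: (7,5,5)
R 4-6 [J1]: (7,6,5)
C 6-2 [J2]: (7,6,6)
Grübler: 3·6 − 2·6 − 6 = 0

M = 0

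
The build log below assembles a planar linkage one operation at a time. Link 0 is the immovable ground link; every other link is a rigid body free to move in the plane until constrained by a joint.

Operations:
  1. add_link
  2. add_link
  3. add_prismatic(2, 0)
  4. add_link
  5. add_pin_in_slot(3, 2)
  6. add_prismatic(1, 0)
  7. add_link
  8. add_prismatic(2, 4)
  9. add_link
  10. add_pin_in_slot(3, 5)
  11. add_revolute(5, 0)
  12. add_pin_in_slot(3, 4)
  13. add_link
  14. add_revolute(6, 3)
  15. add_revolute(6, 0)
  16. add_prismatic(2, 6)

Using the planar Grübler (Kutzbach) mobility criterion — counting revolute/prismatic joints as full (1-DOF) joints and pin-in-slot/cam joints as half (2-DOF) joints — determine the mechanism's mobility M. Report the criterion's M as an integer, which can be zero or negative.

M = 1

(L,J1,J2)=(1,0,0); link0 fixed
link1: (2,0,0)
link2: (3,0,0)
P 2-0 [J1]: (3,1,0)
link3: (4,1,0)
PS 3-2 [J2]: (4,1,1)
P 1-0 [J1]: (4,2,1)
link4: (5,2,1)
P 2-4 [J1]: (5,3,1)
link5: (6,3,1)
PS 3-5 [J2]: (6,3,2)
R 5-0 [J1]: (6,4,2)
PS 3-4 [J2]: (6,4,3)
link6: (7,4,3)
R 6-3 [J1]: (7,5,3)
R 6-0 [J1]: (7,6,3)
P 2-6 [J1]: (7,7,3)
Grübler: 3·6 − 2·7 − 3 = 1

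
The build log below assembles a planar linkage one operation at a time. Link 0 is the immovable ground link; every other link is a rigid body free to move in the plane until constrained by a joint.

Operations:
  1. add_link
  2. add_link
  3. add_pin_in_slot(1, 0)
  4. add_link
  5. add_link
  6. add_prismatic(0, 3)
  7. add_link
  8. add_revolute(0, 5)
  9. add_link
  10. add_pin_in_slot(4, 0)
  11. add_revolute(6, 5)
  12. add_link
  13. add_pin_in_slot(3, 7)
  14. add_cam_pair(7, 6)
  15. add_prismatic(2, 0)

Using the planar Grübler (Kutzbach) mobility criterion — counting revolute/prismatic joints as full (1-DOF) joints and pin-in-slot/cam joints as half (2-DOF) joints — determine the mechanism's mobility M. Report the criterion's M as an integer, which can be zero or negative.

ground; <1,0,0>
#1 <2,0,0>
#2 <3,0,0>
PS:1↔0 J2 <3,0,1>
#3 <4,0,1>
#4 <5,0,1>
P:0↔3 J1 <5,1,1>
#5 <6,1,1>
R:0↔5 J1 <6,2,1>
#6 <7,2,1>
PS:4↔0 J2 <7,2,2>
R:6↔5 J1 <7,3,2>
#7 <8,3,2>
PS:3↔7 J2 <8,3,3>
C:7↔6 J2 <8,3,4>
P:2↔0 J1 <8,4,4>
3×7 − 2×4 − 1×4 = 9

M = 9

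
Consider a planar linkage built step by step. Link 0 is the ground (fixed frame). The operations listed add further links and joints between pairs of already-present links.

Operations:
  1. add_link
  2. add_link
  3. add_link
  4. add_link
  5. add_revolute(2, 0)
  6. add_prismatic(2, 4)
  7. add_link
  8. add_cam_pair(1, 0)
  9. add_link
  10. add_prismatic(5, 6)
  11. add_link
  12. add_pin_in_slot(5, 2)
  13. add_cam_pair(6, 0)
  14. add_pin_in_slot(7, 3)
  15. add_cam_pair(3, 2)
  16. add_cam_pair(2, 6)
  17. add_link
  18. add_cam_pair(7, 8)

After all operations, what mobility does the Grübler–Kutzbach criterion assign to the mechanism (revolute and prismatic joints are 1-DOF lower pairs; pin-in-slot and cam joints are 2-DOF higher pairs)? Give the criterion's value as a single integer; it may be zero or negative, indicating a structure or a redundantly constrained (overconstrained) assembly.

[1;0;0] (link 0 is ground)
L+ [2;0;0]
L+ [3;0;0]
L+ [4;0;0]
L+ [5;0;0]
R(2,0)∈J1 [5;1;0]
P(2,4)∈J1 [5;2;0]
L+ [6;2;0]
C(1,0)∈J2 [6;2;1]
L+ [7;2;1]
P(5,6)∈J1 [7;3;1]
L+ [8;3;1]
PS(5,2)∈J2 [8;3;2]
C(6,0)∈J2 [8;3;3]
PS(7,3)∈J2 [8;3;4]
C(3,2)∈J2 [8;3;5]
C(2,6)∈J2 [8;3;6]
L+ [9;3;6]
C(7,8)∈J2 [9;3;7]
mobility = 24 − 6 − 7 = 11

M = 11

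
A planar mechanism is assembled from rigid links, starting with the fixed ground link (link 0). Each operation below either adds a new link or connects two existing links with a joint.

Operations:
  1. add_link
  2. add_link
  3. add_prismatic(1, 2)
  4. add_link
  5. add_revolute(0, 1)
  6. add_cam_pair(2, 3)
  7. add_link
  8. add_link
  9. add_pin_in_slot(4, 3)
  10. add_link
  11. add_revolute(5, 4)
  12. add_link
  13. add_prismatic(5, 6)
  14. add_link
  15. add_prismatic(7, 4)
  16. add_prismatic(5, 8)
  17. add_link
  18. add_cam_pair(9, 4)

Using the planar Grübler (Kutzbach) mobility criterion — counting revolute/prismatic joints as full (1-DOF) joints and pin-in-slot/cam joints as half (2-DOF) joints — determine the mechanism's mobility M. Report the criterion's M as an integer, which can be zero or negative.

M = 12

ground; <1,0,0>
#1 <2,0,0>
#2 <3,0,0>
P:1↔2 J1 <3,1,0>
#3 <4,1,0>
R:0↔1 J1 <4,2,0>
C:2↔3 J2 <4,2,1>
#4 <5,2,1>
#5 <6,2,1>
PS:4↔3 J2 <6,2,2>
#6 <7,2,2>
R:5↔4 J1 <7,3,2>
#7 <8,3,2>
P:5↔6 J1 <8,4,2>
#8 <9,4,2>
P:7↔4 J1 <9,5,2>
P:5↔8 J1 <9,6,2>
#9 <10,6,2>
C:9↔4 J2 <10,6,3>
3×9 − 2×6 − 1×3 = 12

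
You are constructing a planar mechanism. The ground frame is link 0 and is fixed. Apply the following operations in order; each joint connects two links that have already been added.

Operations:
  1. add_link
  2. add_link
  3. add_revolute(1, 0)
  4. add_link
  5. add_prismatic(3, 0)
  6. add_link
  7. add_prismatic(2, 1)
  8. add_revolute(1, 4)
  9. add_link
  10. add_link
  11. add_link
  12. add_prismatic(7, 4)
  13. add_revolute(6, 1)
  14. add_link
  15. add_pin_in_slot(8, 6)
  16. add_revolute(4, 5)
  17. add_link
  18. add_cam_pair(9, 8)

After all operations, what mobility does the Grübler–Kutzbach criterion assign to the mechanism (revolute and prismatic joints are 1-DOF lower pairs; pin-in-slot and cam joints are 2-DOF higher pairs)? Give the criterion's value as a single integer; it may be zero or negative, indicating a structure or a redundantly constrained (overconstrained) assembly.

M = 11

[1;0;0] (link 0 is ground)
L+ [2;0;0]
L+ [3;0;0]
R(1,0)∈J1 [3;1;0]
L+ [4;1;0]
P(3,0)∈J1 [4;2;0]
L+ [5;2;0]
P(2,1)∈J1 [5;3;0]
R(1,4)∈J1 [5;4;0]
L+ [6;4;0]
L+ [7;4;0]
L+ [8;4;0]
P(7,4)∈J1 [8;5;0]
R(6,1)∈J1 [8;6;0]
L+ [9;6;0]
PS(8,6)∈J2 [9;6;1]
R(4,5)∈J1 [9;7;1]
L+ [10;7;1]
C(9,8)∈J2 [10;7;2]
mobility = 27 − 14 − 2 = 11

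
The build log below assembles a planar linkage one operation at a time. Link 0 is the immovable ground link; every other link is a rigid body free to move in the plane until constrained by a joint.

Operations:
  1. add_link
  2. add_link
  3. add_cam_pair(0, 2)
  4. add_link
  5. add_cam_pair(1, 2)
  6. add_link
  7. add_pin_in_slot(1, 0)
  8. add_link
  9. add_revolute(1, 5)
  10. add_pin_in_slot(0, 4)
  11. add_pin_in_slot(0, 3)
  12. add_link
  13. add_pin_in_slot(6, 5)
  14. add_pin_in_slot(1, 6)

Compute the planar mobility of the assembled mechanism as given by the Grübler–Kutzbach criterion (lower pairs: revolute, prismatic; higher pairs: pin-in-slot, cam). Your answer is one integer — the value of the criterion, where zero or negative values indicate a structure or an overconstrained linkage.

link 0 = ground. State L|J1|J2 = 1|0|0
+link1  2|0|0
+link2  3|0|0
C(0,2) f=2→J2  3|0|1
+link3  4|0|1
C(1,2) f=2→J2  4|0|2
+link4  5|0|2
PS(1,0) f=2→J2  5|0|3
+link5  6|0|3
R(1,5) f=1→J1  6|1|3
PS(0,4) f=2→J2  6|1|4
PS(0,3) f=2→J2  6|1|5
+link6  7|1|5
PS(6,5) f=2→J2  7|1|6
PS(1,6) f=2→J2  7|1|7
M = 3(7−1)−2·1−7 = 18−2−7 = 9

M = 9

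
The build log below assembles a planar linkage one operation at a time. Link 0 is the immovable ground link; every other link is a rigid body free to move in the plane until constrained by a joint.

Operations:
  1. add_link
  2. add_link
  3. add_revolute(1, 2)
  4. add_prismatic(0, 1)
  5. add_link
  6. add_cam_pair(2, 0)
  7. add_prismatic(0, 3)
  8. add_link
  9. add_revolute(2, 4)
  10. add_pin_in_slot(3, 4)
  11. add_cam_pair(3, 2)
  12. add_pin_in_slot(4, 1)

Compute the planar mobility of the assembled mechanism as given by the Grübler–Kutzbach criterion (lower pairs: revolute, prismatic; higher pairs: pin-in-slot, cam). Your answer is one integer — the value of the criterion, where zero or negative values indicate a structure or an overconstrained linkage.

(L,J1,J2)=(1,0,0); link0 fixed
link1: (2,0,0)
link2: (3,0,0)
R 1-2 [J1]: (3,1,0)
P 0-1 [J1]: (3,2,0)
link3: (4,2,0)
C 2-0 [J2]: (4,2,1)
P 0-3 [J1]: (4,3,1)
link4: (5,3,1)
R 2-4 [J1]: (5,4,1)
PS 3-4 [J2]: (5,4,2)
C 3-2 [J2]: (5,4,3)
PS 4-1 [J2]: (5,4,4)
Grübler: 3·4 − 2·4 − 4 = 0

M = 0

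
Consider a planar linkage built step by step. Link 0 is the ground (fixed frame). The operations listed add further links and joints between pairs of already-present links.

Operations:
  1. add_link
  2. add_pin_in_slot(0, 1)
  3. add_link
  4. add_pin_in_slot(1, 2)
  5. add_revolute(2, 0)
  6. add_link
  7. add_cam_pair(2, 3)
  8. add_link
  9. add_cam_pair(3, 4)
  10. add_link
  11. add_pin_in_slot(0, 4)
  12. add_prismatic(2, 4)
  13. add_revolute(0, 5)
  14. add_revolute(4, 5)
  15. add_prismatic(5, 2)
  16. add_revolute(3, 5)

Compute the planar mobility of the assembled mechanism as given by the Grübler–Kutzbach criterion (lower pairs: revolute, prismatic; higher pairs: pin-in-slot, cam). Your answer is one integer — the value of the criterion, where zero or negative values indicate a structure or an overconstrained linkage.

L=1 J1=0 J2=0
add link → L=2 J1=0 J2=0
PS@0,1 dof=2 J2 → L=2 J1=0 J2=1
add link → L=3 J1=0 J2=1
PS@1,2 dof=2 J2 → L=3 J1=0 J2=2
R@2,0 dof=1 J1 → L=3 J1=1 J2=2
add link → L=4 J1=1 J2=2
C@2,3 dof=2 J2 → L=4 J1=1 J2=3
add link → L=5 J1=1 J2=3
C@3,4 dof=2 J2 → L=5 J1=1 J2=4
add link → L=6 J1=1 J2=4
PS@0,4 dof=2 J2 → L=6 J1=1 J2=5
P@2,4 dof=1 J1 → L=6 J1=2 J2=5
R@0,5 dof=1 J1 → L=6 J1=3 J2=5
R@4,5 dof=1 J1 → L=6 J1=4 J2=5
P@5,2 dof=1 J1 → L=6 J1=5 J2=5
R@3,5 dof=1 J1 → L=6 J1=6 J2=5
M=3(L−1)−2J1−J2=3·5−2·6−5=-2

M = -2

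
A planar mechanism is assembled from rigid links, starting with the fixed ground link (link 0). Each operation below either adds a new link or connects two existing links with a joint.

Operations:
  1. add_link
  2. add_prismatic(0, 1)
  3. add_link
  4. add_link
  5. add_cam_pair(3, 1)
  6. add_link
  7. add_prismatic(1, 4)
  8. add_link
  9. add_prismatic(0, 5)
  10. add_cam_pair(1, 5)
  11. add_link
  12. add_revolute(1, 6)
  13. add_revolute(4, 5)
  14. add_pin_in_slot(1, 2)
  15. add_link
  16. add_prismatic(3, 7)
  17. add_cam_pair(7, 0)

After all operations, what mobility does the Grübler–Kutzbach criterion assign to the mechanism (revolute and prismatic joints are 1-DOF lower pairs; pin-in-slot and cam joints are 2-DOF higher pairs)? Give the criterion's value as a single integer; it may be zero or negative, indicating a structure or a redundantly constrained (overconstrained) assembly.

M = 5

L=1 J1=0 J2=0
add link → L=2 J1=0 J2=0
P@0,1 dof=1 J1 → L=2 J1=1 J2=0
add link → L=3 J1=1 J2=0
add link → L=4 J1=1 J2=0
C@3,1 dof=2 J2 → L=4 J1=1 J2=1
add link → L=5 J1=1 J2=1
P@1,4 dof=1 J1 → L=5 J1=2 J2=1
add link → L=6 J1=2 J2=1
P@0,5 dof=1 J1 → L=6 J1=3 J2=1
C@1,5 dof=2 J2 → L=6 J1=3 J2=2
add link → L=7 J1=3 J2=2
R@1,6 dof=1 J1 → L=7 J1=4 J2=2
R@4,5 dof=1 J1 → L=7 J1=5 J2=2
PS@1,2 dof=2 J2 → L=7 J1=5 J2=3
add link → L=8 J1=5 J2=3
P@3,7 dof=1 J1 → L=8 J1=6 J2=3
C@7,0 dof=2 J2 → L=8 J1=6 J2=4
M=3(L−1)−2J1−J2=3·7−2·6−4=5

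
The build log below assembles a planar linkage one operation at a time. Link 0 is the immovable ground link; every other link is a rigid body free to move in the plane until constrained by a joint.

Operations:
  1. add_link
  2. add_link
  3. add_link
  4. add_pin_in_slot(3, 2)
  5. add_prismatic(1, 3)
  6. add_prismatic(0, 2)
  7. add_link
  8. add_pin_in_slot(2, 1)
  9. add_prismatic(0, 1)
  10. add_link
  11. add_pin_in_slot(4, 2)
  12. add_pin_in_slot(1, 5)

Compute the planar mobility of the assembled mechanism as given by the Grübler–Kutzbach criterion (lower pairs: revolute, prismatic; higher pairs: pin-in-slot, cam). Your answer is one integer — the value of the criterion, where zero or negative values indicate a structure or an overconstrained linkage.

M = 5

L=1 J1=0 J2=0
add link → L=2 J1=0 J2=0
add link → L=3 J1=0 J2=0
add link → L=4 J1=0 J2=0
PS@3,2 dof=2 J2 → L=4 J1=0 J2=1
P@1,3 dof=1 J1 → L=4 J1=1 J2=1
P@0,2 dof=1 J1 → L=4 J1=2 J2=1
add link → L=5 J1=2 J2=1
PS@2,1 dof=2 J2 → L=5 J1=2 J2=2
P@0,1 dof=1 J1 → L=5 J1=3 J2=2
add link → L=6 J1=3 J2=2
PS@4,2 dof=2 J2 → L=6 J1=3 J2=3
PS@1,5 dof=2 J2 → L=6 J1=3 J2=4
M=3(L−1)−2J1−J2=3·5−2·3−4=5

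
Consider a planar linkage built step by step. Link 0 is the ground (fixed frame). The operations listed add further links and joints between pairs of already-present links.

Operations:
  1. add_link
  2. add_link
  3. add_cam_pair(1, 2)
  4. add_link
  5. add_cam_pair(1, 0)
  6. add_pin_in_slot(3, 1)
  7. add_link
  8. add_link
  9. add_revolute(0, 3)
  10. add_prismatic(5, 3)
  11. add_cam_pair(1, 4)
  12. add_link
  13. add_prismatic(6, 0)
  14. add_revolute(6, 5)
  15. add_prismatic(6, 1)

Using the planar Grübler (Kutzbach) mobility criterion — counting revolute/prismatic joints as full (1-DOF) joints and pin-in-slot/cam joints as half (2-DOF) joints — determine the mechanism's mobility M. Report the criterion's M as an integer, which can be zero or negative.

M = 4

[1;0;0] (link 0 is ground)
L+ [2;0;0]
L+ [3;0;0]
C(1,2)∈J2 [3;0;1]
L+ [4;0;1]
C(1,0)∈J2 [4;0;2]
PS(3,1)∈J2 [4;0;3]
L+ [5;0;3]
L+ [6;0;3]
R(0,3)∈J1 [6;1;3]
P(5,3)∈J1 [6;2;3]
C(1,4)∈J2 [6;2;4]
L+ [7;2;4]
P(6,0)∈J1 [7;3;4]
R(6,5)∈J1 [7;4;4]
P(6,1)∈J1 [7;5;4]
mobility = 18 − 10 − 4 = 4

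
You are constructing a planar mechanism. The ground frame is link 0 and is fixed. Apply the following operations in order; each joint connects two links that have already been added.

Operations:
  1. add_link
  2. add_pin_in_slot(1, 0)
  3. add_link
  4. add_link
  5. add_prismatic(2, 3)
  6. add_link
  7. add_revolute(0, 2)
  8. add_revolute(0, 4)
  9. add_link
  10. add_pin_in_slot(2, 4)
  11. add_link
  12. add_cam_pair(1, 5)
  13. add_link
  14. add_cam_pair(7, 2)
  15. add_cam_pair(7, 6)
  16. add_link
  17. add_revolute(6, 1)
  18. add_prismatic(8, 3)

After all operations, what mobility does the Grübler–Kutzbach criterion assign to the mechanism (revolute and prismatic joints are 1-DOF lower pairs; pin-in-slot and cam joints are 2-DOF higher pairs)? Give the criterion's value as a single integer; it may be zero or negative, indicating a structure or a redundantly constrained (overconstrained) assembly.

(L,J1,J2)=(1,0,0); link0 fixed
link1: (2,0,0)
PS 1-0 [J2]: (2,0,1)
link2: (3,0,1)
link3: (4,0,1)
P 2-3 [J1]: (4,1,1)
link4: (5,1,1)
R 0-2 [J1]: (5,2,1)
R 0-4 [J1]: (5,3,1)
link5: (6,3,1)
PS 2-4 [J2]: (6,3,2)
link6: (7,3,2)
C 1-5 [J2]: (7,3,3)
link7: (8,3,3)
C 7-2 [J2]: (8,3,4)
C 7-6 [J2]: (8,3,5)
link8: (9,3,5)
R 6-1 [J1]: (9,4,5)
P 8-3 [J1]: (9,5,5)
Grübler: 3·8 − 2·5 − 5 = 9

M = 9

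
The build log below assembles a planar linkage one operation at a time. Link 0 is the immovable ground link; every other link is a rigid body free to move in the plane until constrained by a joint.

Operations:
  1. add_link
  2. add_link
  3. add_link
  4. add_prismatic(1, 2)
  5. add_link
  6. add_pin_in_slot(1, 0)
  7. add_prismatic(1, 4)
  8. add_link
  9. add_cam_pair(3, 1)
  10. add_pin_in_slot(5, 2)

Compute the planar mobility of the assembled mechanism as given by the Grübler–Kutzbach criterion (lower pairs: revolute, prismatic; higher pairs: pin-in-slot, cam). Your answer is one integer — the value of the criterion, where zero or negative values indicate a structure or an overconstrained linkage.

M = 8

ground; <1,0,0>
#1 <2,0,0>
#2 <3,0,0>
#3 <4,0,0>
P:1↔2 J1 <4,1,0>
#4 <5,1,0>
PS:1↔0 J2 <5,1,1>
P:1↔4 J1 <5,2,1>
#5 <6,2,1>
C:3↔1 J2 <6,2,2>
PS:5↔2 J2 <6,2,3>
3×5 − 2×2 − 1×3 = 8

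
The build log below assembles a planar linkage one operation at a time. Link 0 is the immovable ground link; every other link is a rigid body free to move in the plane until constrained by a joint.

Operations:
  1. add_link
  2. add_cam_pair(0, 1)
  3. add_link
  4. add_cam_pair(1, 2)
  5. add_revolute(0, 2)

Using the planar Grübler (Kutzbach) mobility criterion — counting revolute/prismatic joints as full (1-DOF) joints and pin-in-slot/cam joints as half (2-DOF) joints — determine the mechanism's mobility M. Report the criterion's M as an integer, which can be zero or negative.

M = 2

ground; <1,0,0>
#1 <2,0,0>
C:0↔1 J2 <2,0,1>
#2 <3,0,1>
C:1↔2 J2 <3,0,2>
R:0↔2 J1 <3,1,2>
3×2 − 2×1 − 1×2 = 2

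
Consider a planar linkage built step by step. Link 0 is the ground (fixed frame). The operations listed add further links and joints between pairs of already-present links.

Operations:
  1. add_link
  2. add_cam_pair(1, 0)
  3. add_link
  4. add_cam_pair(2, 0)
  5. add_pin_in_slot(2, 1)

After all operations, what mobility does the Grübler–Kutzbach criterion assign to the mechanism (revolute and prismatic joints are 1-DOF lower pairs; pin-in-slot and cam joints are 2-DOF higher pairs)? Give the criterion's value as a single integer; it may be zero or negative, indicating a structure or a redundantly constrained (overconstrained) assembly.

M = 3

link 0 = ground. State L|J1|J2 = 1|0|0
+link1  2|0|0
C(1,0) f=2→J2  2|0|1
+link2  3|0|1
C(2,0) f=2→J2  3|0|2
PS(2,1) f=2→J2  3|0|3
M = 3(3−1)−2·0−3 = 6−0−3 = 3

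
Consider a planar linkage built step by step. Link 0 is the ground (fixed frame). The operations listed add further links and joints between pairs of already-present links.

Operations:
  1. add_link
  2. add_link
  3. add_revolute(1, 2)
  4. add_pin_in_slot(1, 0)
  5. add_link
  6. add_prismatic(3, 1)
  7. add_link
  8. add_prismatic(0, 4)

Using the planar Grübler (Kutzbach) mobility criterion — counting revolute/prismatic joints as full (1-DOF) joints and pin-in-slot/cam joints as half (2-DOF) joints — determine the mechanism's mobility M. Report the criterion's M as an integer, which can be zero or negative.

link 0 = ground. State L|J1|J2 = 1|0|0
+link1  2|0|0
+link2  3|0|0
R(1,2) f=1→J1  3|1|0
PS(1,0) f=2→J2  3|1|1
+link3  4|1|1
P(3,1) f=1→J1  4|2|1
+link4  5|2|1
P(0,4) f=1→J1  5|3|1
M = 3(5−1)−2·3−1 = 12−6−1 = 5

M = 5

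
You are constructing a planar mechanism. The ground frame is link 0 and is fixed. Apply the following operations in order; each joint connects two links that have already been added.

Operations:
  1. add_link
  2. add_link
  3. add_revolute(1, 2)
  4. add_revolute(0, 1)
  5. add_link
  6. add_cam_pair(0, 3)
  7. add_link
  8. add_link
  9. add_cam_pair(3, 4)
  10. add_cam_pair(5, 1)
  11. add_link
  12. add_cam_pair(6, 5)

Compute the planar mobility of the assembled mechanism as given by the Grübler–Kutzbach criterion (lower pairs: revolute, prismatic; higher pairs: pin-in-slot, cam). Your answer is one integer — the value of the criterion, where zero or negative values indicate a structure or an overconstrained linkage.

link 0 = ground. State L|J1|J2 = 1|0|0
+link1  2|0|0
+link2  3|0|0
R(1,2) f=1→J1  3|1|0
R(0,1) f=1→J1  3|2|0
+link3  4|2|0
C(0,3) f=2→J2  4|2|1
+link4  5|2|1
+link5  6|2|1
C(3,4) f=2→J2  6|2|2
C(5,1) f=2→J2  6|2|3
+link6  7|2|3
C(6,5) f=2→J2  7|2|4
M = 3(7−1)−2·2−4 = 18−4−4 = 10

M = 10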